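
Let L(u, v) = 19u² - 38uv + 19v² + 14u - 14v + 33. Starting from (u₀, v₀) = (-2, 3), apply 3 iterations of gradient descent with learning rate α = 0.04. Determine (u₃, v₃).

∇L = (38u - 38v + 14, -38u + 38v - 14)
Step 1: at (-2, 3), ∇L = (-176, 176) → (-2, 3) − 0.04·(-176, 176) = (5.04, -4.04)
Step 2: at (5.04, -4.04), ∇L = (359.04, -359.04) → (5.04, -4.04) − 0.04·(359.04, -359.04) = (-9.3216, 10.3216)
Step 3: at (-9.3216, 10.3216), ∇L = (-732.4416, 732.4416) → (-9.3216, 10.3216) − 0.04·(-732.4416, 732.4416) = (19.976064, -18.976064)

(19.976064, -18.976064)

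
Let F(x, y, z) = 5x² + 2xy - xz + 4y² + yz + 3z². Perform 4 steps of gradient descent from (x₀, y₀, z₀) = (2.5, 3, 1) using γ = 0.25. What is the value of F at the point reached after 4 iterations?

8590.40087890625

∇F = (10x + 2y - z, 2x + 8y + z, -x + y + 6z)
Step 1: at (2.5, 3, 1), ∇F = (30, 30, 6.5) → (2.5, 3, 1) − 0.25·(30, 30, 6.5) = (-5, -4.5, -0.625)
Step 2: at (-5, -4.5, -0.625), ∇F = (-58.375, -46.625, -3.25) → (-5, -4.5, -0.625) − 0.25·(-58.375, -46.625, -3.25) = (9.59375, 7.15625, 0.1875)
Step 3: at (9.59375, 7.15625, 0.1875), ∇F = (110.0625, 76.625, -1.3125) → (9.59375, 7.15625, 0.1875) − 0.25·(110.0625, 76.625, -1.3125) = (-17.921875, -12, 0.515625)
Step 4: at (-17.921875, -12, 0.515625), ∇F = (-203.734375, -131.328125, 9.015625) → (-17.921875, -12, 0.515625) − 0.25·(-203.734375, -131.328125, 9.015625) = (33.01171875, 20.83203125, -1.73828125)
F(33.01171875, 20.83203125, -1.73828125) = 8590.40087890625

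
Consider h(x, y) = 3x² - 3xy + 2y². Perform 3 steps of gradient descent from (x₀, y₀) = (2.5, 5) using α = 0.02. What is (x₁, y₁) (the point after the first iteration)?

∇h = (6x - 3y, -3x + 4y)
(x₁, y₁) = (2.5, 5) − 0.02·(0, 12.5) = (2.5, 4.75)

(2.5, 4.75)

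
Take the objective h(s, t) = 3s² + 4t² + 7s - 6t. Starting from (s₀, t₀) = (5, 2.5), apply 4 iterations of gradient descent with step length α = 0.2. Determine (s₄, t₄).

∇h = (6s + 7, 8t - 6)
(s₁, t₁) = (5, 2.5) − 0.2·(37, 14) = (-2.4, -0.3)
(s₂, t₂) = (-2.4, -0.3) − 0.2·(-7.4, -8.4) = (-0.92, 1.38)
(s₃, t₃) = (-0.92, 1.38) − 0.2·(1.48, 5.04) = (-1.216, 0.372)
(s₄, t₄) = (-1.216, 0.372) − 0.2·(-0.296, -3.024) = (-1.1568, 0.9768)

(-1.1568, 0.9768)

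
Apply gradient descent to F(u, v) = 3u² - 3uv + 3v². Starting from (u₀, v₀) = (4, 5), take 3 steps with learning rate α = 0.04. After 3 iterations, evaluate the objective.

28.367167094784

∇F = (6u - 3v, -3u + 6v)
Step 1: at (4, 5), ∇F = (9, 18) → (4, 5) − 0.04·(9, 18) = (3.64, 4.28)
Step 2: at (3.64, 4.28), ∇F = (9, 14.76) → (3.64, 4.28) − 0.04·(9, 14.76) = (3.28, 3.6896)
Step 3: at (3.28, 3.6896), ∇F = (8.6112, 12.2976) → (3.28, 3.6896) − 0.04·(8.6112, 12.2976) = (2.935552, 3.197696)
F(2.935552, 3.197696) = 28.367167094784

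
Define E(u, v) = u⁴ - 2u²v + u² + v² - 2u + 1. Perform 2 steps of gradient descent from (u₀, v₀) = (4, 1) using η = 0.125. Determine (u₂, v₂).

(9487.3046875, 182.453125)

∇E = (4u³ - 4uv + 2u - 2, -2u² + 2v)
Step 1: at (4, 1), ∇E = (246, -30) → (4, 1) − 0.125·(246, -30) = (-26.75, 4.75)
Step 2: at (-26.75, 4.75), ∇E = (-76112.4375, -1421.625) → (-26.75, 4.75) − 0.125·(-76112.4375, -1421.625) = (9487.3046875, 182.453125)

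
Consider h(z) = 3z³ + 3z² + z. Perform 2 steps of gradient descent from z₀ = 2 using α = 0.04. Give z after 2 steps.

h′(z) = 9z² + 6z + 1
Step 1: h′(2) = 49; z₁ = 2 − 0.04·49 = 0.04
Step 2: h′(0.04) = 1.2544; z₂ = 0.04 − 0.04·1.2544 = -0.010176

-0.010176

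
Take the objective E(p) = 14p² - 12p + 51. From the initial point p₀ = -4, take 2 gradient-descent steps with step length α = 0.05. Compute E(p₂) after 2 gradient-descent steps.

55.4576

E′(p) = 28p - 12
Step 1: E′(-4) = -124; p₁ = -4 − 0.05·(-124) = 2.2
Step 2: E′(2.2) = 49.6; p₂ = 2.2 − 0.05·49.6 = -0.28
E(-0.28) = 55.4576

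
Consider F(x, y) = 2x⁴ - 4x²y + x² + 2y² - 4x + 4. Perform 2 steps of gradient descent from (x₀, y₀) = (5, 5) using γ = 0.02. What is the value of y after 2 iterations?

∇F = (8x³ - 8xy + 2x - 4, -4x² + 4y)
Step 1: at (5, 5), ∇F = (806, -80) → (5, 5) − 0.02·(806, -80) = (-11.12, 6.6)
Step 2: at (-11.12, 6.6), ∇F = (-10439.399424, -468.2176) → (-11.12, 6.6) − 0.02·(-10439.399424, -468.2176) = (197.66798848, 15.964352)
y = 15.964352

15.964352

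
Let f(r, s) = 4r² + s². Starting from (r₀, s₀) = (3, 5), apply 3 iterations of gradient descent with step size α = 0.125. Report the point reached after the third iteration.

∇f = (8r, 2s)
(r₁, s₁) = (3, 5) − 0.125·(24, 10) = (0, 3.75)
(r₂, s₂) = (0, 3.75) − 0.125·(0, 7.5) = (0, 2.8125)
(r₃, s₃) = (0, 2.8125) − 0.125·(0, 5.625) = (0, 2.109375)

(0, 2.109375)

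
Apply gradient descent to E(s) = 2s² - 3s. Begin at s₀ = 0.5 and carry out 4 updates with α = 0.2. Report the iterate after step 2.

0.74

E′(s) = 4s - 3
s₁ = 0.5 − 0.2·(-1) = 0.7
s₂ = 0.7 − 0.2·(-0.2) = 0.74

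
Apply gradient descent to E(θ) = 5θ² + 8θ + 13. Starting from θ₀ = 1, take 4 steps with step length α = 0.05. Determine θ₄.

E′(θ) = 10θ + 8
θ₁ = 1 − 0.05·18 = 0.1
θ₂ = 0.1 − 0.05·9 = -0.35
θ₃ = -0.35 − 0.05·4.5 = -0.575
θ₄ = -0.575 − 0.05·2.25 = -0.6875

-0.6875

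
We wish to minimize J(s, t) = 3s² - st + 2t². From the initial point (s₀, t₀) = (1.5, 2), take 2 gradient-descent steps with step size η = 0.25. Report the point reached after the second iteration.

∇J = (6s - t, -s + 4t)
Step 1: at (1.5, 2), ∇J = (7, 6.5) → (1.5, 2) − 0.25·(7, 6.5) = (-0.25, 0.375)
Step 2: at (-0.25, 0.375), ∇J = (-1.875, 1.75) → (-0.25, 0.375) − 0.25·(-1.875, 1.75) = (0.21875, -0.0625)

(0.21875, -0.0625)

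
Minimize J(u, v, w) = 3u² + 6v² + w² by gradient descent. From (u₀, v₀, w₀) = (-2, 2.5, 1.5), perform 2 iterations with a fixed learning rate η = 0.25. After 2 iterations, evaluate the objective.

∇J = (6u, 12v, 2w)
Step 1: at (-2, 2.5, 1.5), ∇J = (-12, 30, 3) → (-2, 2.5, 1.5) − 0.25·(-12, 30, 3) = (1, -5, 0.75)
Step 2: at (1, -5, 0.75), ∇J = (6, -60, 1.5) → (1, -5, 0.75) − 0.25·(6, -60, 1.5) = (-0.5, 10, 0.375)
J(-0.5, 10, 0.375) = 600.890625

600.890625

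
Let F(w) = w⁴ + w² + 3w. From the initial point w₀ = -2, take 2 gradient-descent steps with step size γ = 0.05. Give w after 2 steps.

-0.456425

F′(w) = 4w³ + 2w + 3
w₁ = -2 − 0.05·(-33) = -0.35
w₂ = -0.35 − 0.05·2.1285 = -0.456425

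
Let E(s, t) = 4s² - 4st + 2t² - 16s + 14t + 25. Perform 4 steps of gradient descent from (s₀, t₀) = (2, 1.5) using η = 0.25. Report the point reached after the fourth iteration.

∇E = (8s - 4t - 16, -4s + 4t + 14)
(s₁, t₁) = (2, 1.5) − 0.25·(-6, 12) = (3.5, -1.5)
(s₂, t₂) = (3.5, -1.5) − 0.25·(18, -6) = (-1, 0)
(s₃, t₃) = (-1, 0) − 0.25·(-24, 18) = (5, -4.5)
(s₄, t₄) = (5, -4.5) − 0.25·(42, -24) = (-5.5, 1.5)

(-5.5, 1.5)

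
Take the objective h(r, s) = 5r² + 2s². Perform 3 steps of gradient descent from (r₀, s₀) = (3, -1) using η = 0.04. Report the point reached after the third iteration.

∇h = (10r, 4s)
(r₁, s₁) = (3, -1) − 0.04·(30, -4) = (1.8, -0.84)
(r₂, s₂) = (1.8, -0.84) − 0.04·(18, -3.36) = (1.08, -0.7056)
(r₃, s₃) = (1.08, -0.7056) − 0.04·(10.8, -2.8224) = (0.648, -0.592704)

(0.648, -0.592704)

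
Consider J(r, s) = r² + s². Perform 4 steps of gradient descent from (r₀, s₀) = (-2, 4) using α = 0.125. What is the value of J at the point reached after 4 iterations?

∇J = (2r, 2s)
(r₁, s₁) = (-2, 4) − 0.125·(-4, 8) = (-1.5, 3)
(r₂, s₂) = (-1.5, 3) − 0.125·(-3, 6) = (-1.125, 2.25)
(r₃, s₃) = (-1.125, 2.25) − 0.125·(-2.25, 4.5) = (-0.84375, 1.6875)
(r₄, s₄) = (-0.84375, 1.6875) − 0.125·(-1.6875, 3.375) = (-0.6328125, 1.265625)
J(-0.6328125, 1.265625) = 2.00225830078125

2.00225830078125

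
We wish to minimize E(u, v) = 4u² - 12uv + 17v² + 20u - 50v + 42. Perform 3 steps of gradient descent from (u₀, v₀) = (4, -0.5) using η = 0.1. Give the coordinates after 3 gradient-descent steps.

∇E = (8u - 12v + 20, -12u + 34v - 50)
Step 1: at (4, -0.5), ∇E = (58, -115) → (4, -0.5) − 0.1·(58, -115) = (-1.8, 11)
Step 2: at (-1.8, 11), ∇E = (-126.4, 345.6) → (-1.8, 11) − 0.1·(-126.4, 345.6) = (10.84, -23.56)
Step 3: at (10.84, -23.56), ∇E = (389.44, -981.12) → (10.84, -23.56) − 0.1·(389.44, -981.12) = (-28.104, 74.552)

(-28.104, 74.552)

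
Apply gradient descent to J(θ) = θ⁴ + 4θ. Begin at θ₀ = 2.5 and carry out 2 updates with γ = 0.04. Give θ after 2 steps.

-0.31934464

J′(θ) = 4θ³ + 4
Step 1: J′(2.5) = 66.5; θ₁ = 2.5 − 0.04·66.5 = -0.16
Step 2: J′(-0.16) = 3.983616; θ₂ = -0.16 − 0.04·3.983616 = -0.31934464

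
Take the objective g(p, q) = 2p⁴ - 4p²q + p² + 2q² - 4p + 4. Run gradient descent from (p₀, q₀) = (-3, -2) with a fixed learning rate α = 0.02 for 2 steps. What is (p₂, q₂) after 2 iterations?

∇g = (8p³ - 8pq + 2p - 4, -4p² + 4q)
(p₁, q₁) = (-3, -2) − 0.02·(-274, -44) = (2.48, -1.12)
(p₂, q₂) = (2.48, -1.12) − 0.02·(145.204736, -29.0816) = (-0.42409472, -0.538368)

(-0.42409472, -0.538368)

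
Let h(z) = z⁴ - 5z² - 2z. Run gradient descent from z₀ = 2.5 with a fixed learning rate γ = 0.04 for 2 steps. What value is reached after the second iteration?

1.39044608

h′(z) = 4z³ - 10z - 2
z₁ = 2.5 − 0.04·35.5 = 1.08
z₂ = 1.08 − 0.04·(-7.761152) = 1.39044608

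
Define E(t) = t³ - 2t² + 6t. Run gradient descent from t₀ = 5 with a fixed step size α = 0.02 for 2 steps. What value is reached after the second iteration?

E′(t) = 3t² - 4t + 6
t₁ = 5 − 0.02·61 = 3.78
t₂ = 3.78 − 0.02·33.7452 = 3.105096

3.105096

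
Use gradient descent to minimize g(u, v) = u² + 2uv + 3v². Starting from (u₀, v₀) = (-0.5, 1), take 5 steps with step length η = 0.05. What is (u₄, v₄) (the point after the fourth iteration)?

(-0.5602, 0.3812)

∇g = (2u + 2v, 2u + 6v)
Step 1: at (-0.5, 1), ∇g = (1, 5) → (-0.5, 1) − 0.05·(1, 5) = (-0.55, 0.75)
Step 2: at (-0.55, 0.75), ∇g = (0.4, 3.4) → (-0.55, 0.75) − 0.05·(0.4, 3.4) = (-0.57, 0.58)
Step 3: at (-0.57, 0.58), ∇g = (0.02, 2.34) → (-0.57, 0.58) − 0.05·(0.02, 2.34) = (-0.571, 0.463)
Step 4: at (-0.571, 0.463), ∇g = (-0.216, 1.636) → (-0.571, 0.463) − 0.05·(-0.216, 1.636) = (-0.5602, 0.3812)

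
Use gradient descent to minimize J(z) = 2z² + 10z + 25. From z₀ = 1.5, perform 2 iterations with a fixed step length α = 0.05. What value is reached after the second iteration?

0.06

J′(z) = 4z + 10
z₁ = 1.5 − 0.05·16 = 0.7
z₂ = 0.7 − 0.05·12.8 = 0.06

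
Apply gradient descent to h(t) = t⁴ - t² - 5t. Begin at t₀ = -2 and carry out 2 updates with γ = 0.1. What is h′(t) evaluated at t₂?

h′(t) = 4t³ - 2t - 5
Step 1: h′(-2) = -33; t₁ = -2 − 0.1·(-33) = 1.3
Step 2: h′(1.3) = 1.188; t₂ = 1.3 − 0.1·1.188 = 1.1812
h′(t) at (1.1812) = -0.770201042688

-0.770201042688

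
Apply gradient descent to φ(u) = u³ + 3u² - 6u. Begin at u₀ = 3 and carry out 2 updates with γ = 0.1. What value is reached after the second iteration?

φ′(u) = 3u² + 6u - 6
Step 1: φ′(3) = 39; u₁ = 3 − 0.1·39 = -0.9
Step 2: φ′(-0.9) = -8.97; u₂ = -0.9 − 0.1·(-8.97) = -0.003

-0.003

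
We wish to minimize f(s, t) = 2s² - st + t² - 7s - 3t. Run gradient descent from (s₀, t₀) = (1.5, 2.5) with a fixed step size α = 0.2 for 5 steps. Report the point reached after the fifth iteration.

(2.39712, 2.6384)

∇f = (4s - t - 7, -s + 2t - 3)
(s₁, t₁) = (1.5, 2.5) − 0.2·(-3.5, 0.5) = (2.2, 2.4)
(s₂, t₂) = (2.2, 2.4) − 0.2·(-0.6, -0.4) = (2.32, 2.48)
(s₃, t₃) = (2.32, 2.48) − 0.2·(-0.2, -0.36) = (2.36, 2.552)
(s₄, t₄) = (2.36, 2.552) − 0.2·(-0.112, -0.256) = (2.3824, 2.6032)
(s₅, t₅) = (2.3824, 2.6032) − 0.2·(-0.0736, -0.176) = (2.39712, 2.6384)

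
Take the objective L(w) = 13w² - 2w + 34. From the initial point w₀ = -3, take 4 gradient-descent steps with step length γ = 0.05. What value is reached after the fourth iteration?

0.052

L′(w) = 26w - 2
w₁ = -3 − 0.05·(-80) = 1
w₂ = 1 − 0.05·24 = -0.2
w₃ = -0.2 − 0.05·(-7.2) = 0.16
w₄ = 0.16 − 0.05·2.16 = 0.052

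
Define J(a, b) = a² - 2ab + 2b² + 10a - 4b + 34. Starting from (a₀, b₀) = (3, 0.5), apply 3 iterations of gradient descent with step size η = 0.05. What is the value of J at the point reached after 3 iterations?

41.2458965

∇J = (2a - 2b + 10, -2a + 4b - 4)
(a₁, b₁) = (3, 0.5) − 0.05·(15, -8) = (2.25, 0.9)
(a₂, b₂) = (2.25, 0.9) − 0.05·(12.7, -4.9) = (1.615, 1.145)
(a₃, b₃) = (1.615, 1.145) − 0.05·(10.94, -2.65) = (1.068, 1.2775)
J(1.068, 1.2775) = 41.2458965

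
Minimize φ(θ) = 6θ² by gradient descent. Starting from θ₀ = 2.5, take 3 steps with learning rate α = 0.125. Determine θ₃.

-0.3125

φ′(θ) = 12θ
θ₁ = 2.5 − 0.125·30 = -1.25
θ₂ = -1.25 − 0.125·(-15) = 0.625
θ₃ = 0.625 − 0.125·7.5 = -0.3125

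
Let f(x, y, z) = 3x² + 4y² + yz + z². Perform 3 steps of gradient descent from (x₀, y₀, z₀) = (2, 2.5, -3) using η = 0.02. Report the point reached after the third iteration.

∇f = (6x, 8y + z, y + 2z)
(x₁, y₁, z₁) = (2, 2.5, -3) − 0.02·(12, 17, -3.5) = (1.76, 2.16, -2.93)
(x₂, y₂, z₂) = (1.76, 2.16, -2.93) − 0.02·(10.56, 14.35, -3.7) = (1.5488, 1.873, -2.856)
(x₃, y₃, z₃) = (1.5488, 1.873, -2.856) − 0.02·(9.2928, 12.128, -3.839) = (1.362944, 1.63044, -2.77922)

(1.362944, 1.63044, -2.77922)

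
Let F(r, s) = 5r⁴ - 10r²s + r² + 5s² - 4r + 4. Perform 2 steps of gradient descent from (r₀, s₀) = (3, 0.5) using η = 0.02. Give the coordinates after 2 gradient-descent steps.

∇F = (20r³ - 20rs + 2r - 4, -10r² + 10s)
Step 1: at (3, 0.5), ∇F = (512, -85) → (3, 0.5) − 0.02·(512, -85) = (-7.24, 2.2)
Step 2: at (-7.24, 2.2), ∇F = (-7289.98848, -502.176) → (-7.24, 2.2) − 0.02·(-7289.98848, -502.176) = (138.5597696, 12.24352)

(138.5597696, 12.24352)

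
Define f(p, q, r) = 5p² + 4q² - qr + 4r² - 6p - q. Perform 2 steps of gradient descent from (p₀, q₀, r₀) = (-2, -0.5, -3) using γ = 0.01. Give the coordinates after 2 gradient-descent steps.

∇f = (10p - 6, 8q - r - 1, -q + 8r)
(p₁, q₁, r₁) = (-2, -0.5, -3) − 0.01·(-26, -2, -23.5) = (-1.74, -0.48, -2.765)
(p₂, q₂, r₂) = (-1.74, -0.48, -2.765) − 0.01·(-23.4, -2.075, -21.64) = (-1.506, -0.45925, -2.5486)

(-1.506, -0.45925, -2.5486)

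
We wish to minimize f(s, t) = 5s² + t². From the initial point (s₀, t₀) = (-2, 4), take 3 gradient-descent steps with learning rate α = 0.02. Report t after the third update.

3.538944

∇f = (10s, 2t)
(s₁, t₁) = (-2, 4) − 0.02·(-20, 8) = (-1.6, 3.84)
(s₂, t₂) = (-1.6, 3.84) − 0.02·(-16, 7.68) = (-1.28, 3.6864)
(s₃, t₃) = (-1.28, 3.6864) − 0.02·(-12.8, 7.3728) = (-1.024, 3.538944)
t = 3.538944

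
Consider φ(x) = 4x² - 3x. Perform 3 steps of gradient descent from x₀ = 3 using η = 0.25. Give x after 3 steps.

-2.25

φ′(x) = 8x - 3
Step 1: φ′(3) = 21; x₁ = 3 − 0.25·21 = -2.25
Step 2: φ′(-2.25) = -21; x₂ = -2.25 − 0.25·(-21) = 3
Step 3: φ′(3) = 21; x₃ = 3 − 0.25·21 = -2.25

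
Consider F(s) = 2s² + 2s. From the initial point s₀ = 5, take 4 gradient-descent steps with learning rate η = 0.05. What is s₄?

1.7528

F′(s) = 4s + 2
s₁ = 5 − 0.05·22 = 3.9
s₂ = 3.9 − 0.05·17.6 = 3.02
s₃ = 3.02 − 0.05·14.08 = 2.316
s₄ = 2.316 − 0.05·11.264 = 1.7528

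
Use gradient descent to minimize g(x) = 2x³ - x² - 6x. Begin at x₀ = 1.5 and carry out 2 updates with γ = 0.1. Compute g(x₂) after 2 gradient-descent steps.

g′(x) = 6x² - 2x - 6
Step 1: g′(1.5) = 4.5; x₁ = 1.5 − 0.1·4.5 = 1.05
Step 2: g′(1.05) = -1.485; x₂ = 1.05 − 0.1·(-1.485) = 1.1985
g(1.1985) = -5.18434605675

-5.18434605675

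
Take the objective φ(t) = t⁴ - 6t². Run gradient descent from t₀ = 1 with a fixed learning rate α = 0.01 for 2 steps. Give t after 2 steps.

1.15921152

φ′(t) = 4t³ - 12t
Step 1: φ′(1) = -8; t₁ = 1 − 0.01·(-8) = 1.08
Step 2: φ′(1.08) = -7.921152; t₂ = 1.08 − 0.01·(-7.921152) = 1.15921152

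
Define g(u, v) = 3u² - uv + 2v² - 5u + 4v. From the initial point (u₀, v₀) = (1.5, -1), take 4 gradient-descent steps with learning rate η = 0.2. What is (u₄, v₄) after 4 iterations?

∇g = (6u - v - 5, -u + 4v + 4)
(u₁, v₁) = (1.5, -1) − 0.2·(5, -1.5) = (0.5, -0.7)
(u₂, v₂) = (0.5, -0.7) − 0.2·(-1.3, 0.7) = (0.76, -0.84)
(u₃, v₃) = (0.76, -0.84) − 0.2·(0.4, -0.12) = (0.68, -0.816)
(u₄, v₄) = (0.68, -0.816) − 0.2·(-0.104, 0.056) = (0.7008, -0.8272)

(0.7008, -0.8272)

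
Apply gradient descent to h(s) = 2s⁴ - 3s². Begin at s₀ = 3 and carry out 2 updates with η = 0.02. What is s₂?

h′(s) = 8s³ - 6s
s₁ = 3 − 0.02·198 = -0.96
s₂ = -0.96 − 0.02·(-1.317888) = -0.93364224

-0.93364224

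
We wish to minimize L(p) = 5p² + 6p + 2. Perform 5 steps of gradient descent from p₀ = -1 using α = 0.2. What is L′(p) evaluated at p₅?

L′(p) = 10p + 6
Step 1: L′(-1) = -4; p₁ = -1 − 0.2·(-4) = -0.2
Step 2: L′(-0.2) = 4; p₂ = -0.2 − 0.2·4 = -1
Step 3: L′(-1) = -4; p₃ = -1 − 0.2·(-4) = -0.2
Step 4: L′(-0.2) = 4; p₄ = -0.2 − 0.2·4 = -1
Step 5: L′(-1) = -4; p₅ = -1 − 0.2·(-4) = -0.2
L′(p) at (-0.2) = 4

4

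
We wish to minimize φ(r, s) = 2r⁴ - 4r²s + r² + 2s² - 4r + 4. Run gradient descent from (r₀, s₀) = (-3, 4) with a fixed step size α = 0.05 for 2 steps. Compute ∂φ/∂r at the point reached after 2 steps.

∇φ = (8r³ - 8rs + 2r - 4, -4r² + 4s)
Step 1: at (-3, 4), ∇φ = (-130, -20) → (-3, 4) − 0.05·(-130, -20) = (3.5, 5)
Step 2: at (3.5, 5), ∇φ = (206, -29) → (3.5, 5) − 0.05·(206, -29) = (-6.8, 6.45)
∂φ/∂r at (-6.8, 6.45) = -2182.176

-2182.176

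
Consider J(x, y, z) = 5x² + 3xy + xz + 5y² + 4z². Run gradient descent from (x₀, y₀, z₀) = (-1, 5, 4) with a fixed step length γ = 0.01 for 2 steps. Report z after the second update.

3.4057

∇J = (10x + 3y + z, 3x + 10y, x + 8z)
Step 1: at (-1, 5, 4), ∇J = (9, 47, 31) → (-1, 5, 4) − 0.01·(9, 47, 31) = (-1.09, 4.53, 3.69)
Step 2: at (-1.09, 4.53, 3.69), ∇J = (6.38, 42.03, 28.43) → (-1.09, 4.53, 3.69) − 0.01·(6.38, 42.03, 28.43) = (-1.1538, 4.1097, 3.4057)
z = 3.4057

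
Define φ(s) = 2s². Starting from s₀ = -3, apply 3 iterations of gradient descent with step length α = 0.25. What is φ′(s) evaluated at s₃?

0

φ′(s) = 4s
Step 1: φ′(-3) = -12; s₁ = -3 − 0.25·(-12) = 0
Step 2: φ′(0) = 0; s₂ = 0 − 0.25·0 = 0
Step 3: φ′(0) = 0; s₃ = 0 − 0.25·0 = 0
φ′(s) at (0) = 0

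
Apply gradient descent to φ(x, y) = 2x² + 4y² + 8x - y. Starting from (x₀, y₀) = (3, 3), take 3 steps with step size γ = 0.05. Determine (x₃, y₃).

∇φ = (4x + 8, 8y - 1)
(x₁, y₁) = (3, 3) − 0.05·(20, 23) = (2, 1.85)
(x₂, y₂) = (2, 1.85) − 0.05·(16, 13.8) = (1.2, 1.16)
(x₃, y₃) = (1.2, 1.16) − 0.05·(12.8, 8.28) = (0.56, 0.746)

(0.56, 0.746)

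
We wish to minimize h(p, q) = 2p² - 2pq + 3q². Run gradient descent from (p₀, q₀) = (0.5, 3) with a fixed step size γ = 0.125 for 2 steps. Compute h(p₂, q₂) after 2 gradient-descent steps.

1.0185546875

∇h = (4p - 2q, -2p + 6q)
Step 1: at (0.5, 3), ∇h = (-4, 17) → (0.5, 3) − 0.125·(-4, 17) = (1, 0.875)
Step 2: at (1, 0.875), ∇h = (2.25, 3.25) → (1, 0.875) − 0.125·(2.25, 3.25) = (0.71875, 0.46875)
h(0.71875, 0.46875) = 1.0185546875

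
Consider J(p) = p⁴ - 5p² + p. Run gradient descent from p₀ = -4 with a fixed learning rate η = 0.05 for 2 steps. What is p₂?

J′(p) = 4p³ - 10p + 1
Step 1: J′(-4) = -215; p₁ = -4 − 0.05·(-215) = 6.75
Step 2: J′(6.75) = 1163.6875; p₂ = 6.75 − 0.05·1163.6875 = -51.434375

-51.434375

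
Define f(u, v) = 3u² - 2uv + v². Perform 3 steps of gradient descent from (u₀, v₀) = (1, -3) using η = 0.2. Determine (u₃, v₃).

∇f = (6u - 2v, -2u + 2v)
Step 1: at (1, -3), ∇f = (12, -8) → (1, -3) − 0.2·(12, -8) = (-1.4, -1.4)
Step 2: at (-1.4, -1.4), ∇f = (-5.6, 0) → (-1.4, -1.4) − 0.2·(-5.6, 0) = (-0.28, -1.4)
Step 3: at (-0.28, -1.4), ∇f = (1.12, -2.24) → (-0.28, -1.4) − 0.2·(1.12, -2.24) = (-0.504, -0.952)

(-0.504, -0.952)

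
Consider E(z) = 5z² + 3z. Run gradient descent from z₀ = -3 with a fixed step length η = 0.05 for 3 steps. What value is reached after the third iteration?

-0.6375

E′(z) = 10z + 3
Step 1: E′(-3) = -27; z₁ = -3 − 0.05·(-27) = -1.65
Step 2: E′(-1.65) = -13.5; z₂ = -1.65 − 0.05·(-13.5) = -0.975
Step 3: E′(-0.975) = -6.75; z₃ = -0.975 − 0.05·(-6.75) = -0.6375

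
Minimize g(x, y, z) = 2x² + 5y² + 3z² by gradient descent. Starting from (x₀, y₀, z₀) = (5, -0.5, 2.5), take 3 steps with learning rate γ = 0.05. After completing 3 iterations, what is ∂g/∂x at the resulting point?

∇g = (4x, 10y, 6z)
Step 1: at (5, -0.5, 2.5), ∇g = (20, -5, 15) → (5, -0.5, 2.5) − 0.05·(20, -5, 15) = (4, -0.25, 1.75)
Step 2: at (4, -0.25, 1.75), ∇g = (16, -2.5, 10.5) → (4, -0.25, 1.75) − 0.05·(16, -2.5, 10.5) = (3.2, -0.125, 1.225)
Step 3: at (3.2, -0.125, 1.225), ∇g = (12.8, -1.25, 7.35) → (3.2, -0.125, 1.225) − 0.05·(12.8, -1.25, 7.35) = (2.56, -0.0625, 0.8575)
∂g/∂x at (2.56, -0.0625, 0.8575) = 10.24

10.24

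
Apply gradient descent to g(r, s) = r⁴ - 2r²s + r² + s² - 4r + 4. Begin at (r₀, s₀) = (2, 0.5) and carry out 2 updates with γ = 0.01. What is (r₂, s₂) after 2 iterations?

(1.56127808, 0.617768)

∇g = (4r³ - 4rs + 2r - 4, -2r² + 2s)
Step 1: at (2, 0.5), ∇g = (28, -7) → (2, 0.5) − 0.01·(28, -7) = (1.72, 0.57)
Step 2: at (1.72, 0.57), ∇g = (15.872192, -4.7768) → (1.72, 0.57) − 0.01·(15.872192, -4.7768) = (1.56127808, 0.617768)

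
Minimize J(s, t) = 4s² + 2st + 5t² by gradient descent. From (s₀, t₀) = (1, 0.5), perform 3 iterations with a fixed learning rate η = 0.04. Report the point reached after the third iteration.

∇J = (8s + 2t, 2s + 10t)
Step 1: at (1, 0.5), ∇J = (9, 7) → (1, 0.5) − 0.04·(9, 7) = (0.64, 0.22)
Step 2: at (0.64, 0.22), ∇J = (5.56, 3.48) → (0.64, 0.22) − 0.04·(5.56, 3.48) = (0.4176, 0.0808)
Step 3: at (0.4176, 0.0808), ∇J = (3.5024, 1.6432) → (0.4176, 0.0808) − 0.04·(3.5024, 1.6432) = (0.277504, 0.015072)

(0.277504, 0.015072)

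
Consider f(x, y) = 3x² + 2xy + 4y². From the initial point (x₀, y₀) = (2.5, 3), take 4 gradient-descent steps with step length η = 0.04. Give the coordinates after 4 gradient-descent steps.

(0.52196992, 0.39592704)

∇f = (6x + 2y, 2x + 8y)
(x₁, y₁) = (2.5, 3) − 0.04·(21, 29) = (1.66, 1.84)
(x₂, y₂) = (1.66, 1.84) − 0.04·(13.64, 18.04) = (1.1144, 1.1184)
(x₃, y₃) = (1.1144, 1.1184) − 0.04·(8.9232, 11.176) = (0.757472, 0.67136)
(x₄, y₄) = (0.757472, 0.67136) − 0.04·(5.887552, 6.885824) = (0.52196992, 0.39592704)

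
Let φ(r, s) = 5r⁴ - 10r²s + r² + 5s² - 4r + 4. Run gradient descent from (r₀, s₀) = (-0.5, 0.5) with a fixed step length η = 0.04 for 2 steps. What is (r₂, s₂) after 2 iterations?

∇φ = (20r³ - 20rs + 2r - 4, -10r² + 10s)
(r₁, s₁) = (-0.5, 0.5) − 0.04·(-2.5, 2.5) = (-0.4, 0.4)
(r₂, s₂) = (-0.4, 0.4) − 0.04·(-2.88, 2.4) = (-0.2848, 0.304)

(-0.2848, 0.304)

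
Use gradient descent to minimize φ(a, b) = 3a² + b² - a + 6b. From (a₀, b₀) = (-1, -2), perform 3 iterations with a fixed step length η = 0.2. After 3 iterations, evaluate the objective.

∇φ = (6a - 1, 2b + 6)
Step 1: at (-1, -2), ∇φ = (-7, 2) → (-1, -2) − 0.2·(-7, 2) = (0.4, -2.4)
Step 2: at (0.4, -2.4), ∇φ = (1.4, 1.2) → (0.4, -2.4) − 0.2·(1.4, 1.2) = (0.12, -2.64)
Step 3: at (0.12, -2.64), ∇φ = (-0.28, 0.72) → (0.12, -2.64) − 0.2·(-0.28, 0.72) = (0.176, -2.784)
φ(0.176, -2.784) = -9.036416

-9.036416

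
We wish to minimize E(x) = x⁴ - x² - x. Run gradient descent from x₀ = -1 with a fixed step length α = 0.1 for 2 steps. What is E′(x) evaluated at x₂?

E′(x) = 4x³ - 2x - 1
x₁ = -1 − 0.1·(-3) = -0.7
x₂ = -0.7 − 0.1·(-0.972) = -0.6028
E′(x) at (-0.6028) = -0.670552535808

-0.670552535808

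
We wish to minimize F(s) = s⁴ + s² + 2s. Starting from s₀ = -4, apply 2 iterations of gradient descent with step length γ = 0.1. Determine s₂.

-4358.8592

F′(s) = 4s³ + 2s + 2
s₁ = -4 − 0.1·(-262) = 22.2
s₂ = 22.2 − 0.1·43810.592 = -4358.8592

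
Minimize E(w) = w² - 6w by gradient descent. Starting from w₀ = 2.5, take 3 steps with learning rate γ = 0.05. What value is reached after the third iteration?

2.6355

E′(w) = 2w - 6
Step 1: E′(2.5) = -1; w₁ = 2.5 − 0.05·(-1) = 2.55
Step 2: E′(2.55) = -0.9; w₂ = 2.55 − 0.05·(-0.9) = 2.595
Step 3: E′(2.595) = -0.81; w₃ = 2.595 − 0.05·(-0.81) = 2.6355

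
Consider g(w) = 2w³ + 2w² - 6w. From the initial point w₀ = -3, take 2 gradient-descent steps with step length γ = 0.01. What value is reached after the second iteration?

-3.842976

g′(w) = 6w² + 4w - 6
Step 1: g′(-3) = 36; w₁ = -3 − 0.01·36 = -3.36
Step 2: g′(-3.36) = 48.2976; w₂ = -3.36 − 0.01·48.2976 = -3.842976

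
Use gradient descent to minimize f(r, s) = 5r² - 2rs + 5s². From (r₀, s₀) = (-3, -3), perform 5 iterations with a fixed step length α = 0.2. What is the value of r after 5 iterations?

∇f = (10r - 2s, -2r + 10s)
(r₁, s₁) = (-3, -3) − 0.2·(-24, -24) = (1.8, 1.8)
(r₂, s₂) = (1.8, 1.8) − 0.2·(14.4, 14.4) = (-1.08, -1.08)
(r₃, s₃) = (-1.08, -1.08) − 0.2·(-8.64, -8.64) = (0.648, 0.648)
(r₄, s₄) = (0.648, 0.648) − 0.2·(5.184, 5.184) = (-0.3888, -0.3888)
(r₅, s₅) = (-0.3888, -0.3888) − 0.2·(-3.1104, -3.1104) = (0.23328, 0.23328)
r = 0.23328

0.23328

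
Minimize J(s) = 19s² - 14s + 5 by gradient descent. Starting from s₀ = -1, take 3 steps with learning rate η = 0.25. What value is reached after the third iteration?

J′(s) = 38s - 14
s₁ = -1 − 0.25·(-52) = 12
s₂ = 12 − 0.25·442 = -98.5
s₃ = -98.5 − 0.25·(-3757) = 840.75

840.75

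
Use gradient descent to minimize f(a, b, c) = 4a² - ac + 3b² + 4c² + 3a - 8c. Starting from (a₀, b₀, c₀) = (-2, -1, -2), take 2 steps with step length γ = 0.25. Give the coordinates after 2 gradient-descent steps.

∇f = (8a - c + 3, 6b, -a + 8c - 8)
(a₁, b₁, c₁) = (-2, -1, -2) − 0.25·(-11, -6, -22) = (0.75, 0.5, 3.5)
(a₂, b₂, c₂) = (0.75, 0.5, 3.5) − 0.25·(5.5, 3, 19.25) = (-0.625, -0.25, -1.3125)

(-0.625, -0.25, -1.3125)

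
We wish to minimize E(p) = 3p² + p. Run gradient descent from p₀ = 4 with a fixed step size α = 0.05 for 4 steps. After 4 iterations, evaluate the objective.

2.9191671875

E′(p) = 6p + 1
p₁ = 4 − 0.05·25 = 2.75
p₂ = 2.75 − 0.05·17.5 = 1.875
p₃ = 1.875 − 0.05·12.25 = 1.2625
p₄ = 1.2625 − 0.05·8.575 = 0.83375
E(0.83375) = 2.9191671875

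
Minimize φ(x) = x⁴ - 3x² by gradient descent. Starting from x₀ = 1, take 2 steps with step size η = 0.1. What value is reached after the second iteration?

1.2288

φ′(x) = 4x³ - 6x
Step 1: φ′(1) = -2; x₁ = 1 − 0.1·(-2) = 1.2
Step 2: φ′(1.2) = -0.288; x₂ = 1.2 − 0.1·(-0.288) = 1.2288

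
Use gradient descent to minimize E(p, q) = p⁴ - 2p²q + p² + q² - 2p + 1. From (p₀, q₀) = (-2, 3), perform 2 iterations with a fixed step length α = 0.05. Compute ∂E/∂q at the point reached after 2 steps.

∇E = (4p³ - 4pq + 2p - 2, -2p² + 2q)
(p₁, q₁) = (-2, 3) − 0.05·(-14, -2) = (-1.3, 3.1)
(p₂, q₂) = (-1.3, 3.1) − 0.05·(2.732, 2.82) = (-1.4366, 2.959)
∂E/∂q at (-1.4366, 2.959) = 1.79036088

1.79036088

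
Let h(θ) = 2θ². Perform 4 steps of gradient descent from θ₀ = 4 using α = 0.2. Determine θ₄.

h′(θ) = 4θ
θ₁ = 4 − 0.2·16 = 0.8
θ₂ = 0.8 − 0.2·3.2 = 0.16
θ₃ = 0.16 − 0.2·0.64 = 0.032
θ₄ = 0.032 − 0.2·0.128 = 0.0064

0.0064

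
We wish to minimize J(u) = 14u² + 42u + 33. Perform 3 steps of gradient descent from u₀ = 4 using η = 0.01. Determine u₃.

J′(u) = 28u + 42
Step 1: J′(4) = 154; u₁ = 4 − 0.01·154 = 2.46
Step 2: J′(2.46) = 110.88; u₂ = 2.46 − 0.01·110.88 = 1.3512
Step 3: J′(1.3512) = 79.8336; u₃ = 1.3512 − 0.01·79.8336 = 0.552864

0.552864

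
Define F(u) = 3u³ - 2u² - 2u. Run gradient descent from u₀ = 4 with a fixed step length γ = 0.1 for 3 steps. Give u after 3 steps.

F′(u) = 9u² - 4u - 2
u₁ = 4 − 0.1·126 = -8.6
u₂ = -8.6 − 0.1·698.04 = -78.404
u₃ = -78.404 − 0.1·55636.300944 = -5642.0340944

-5642.0340944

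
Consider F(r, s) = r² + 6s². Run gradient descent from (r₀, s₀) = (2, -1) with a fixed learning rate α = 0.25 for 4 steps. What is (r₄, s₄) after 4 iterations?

(0.125, -16)

∇F = (2r, 12s)
(r₁, s₁) = (2, -1) − 0.25·(4, -12) = (1, 2)
(r₂, s₂) = (1, 2) − 0.25·(2, 24) = (0.5, -4)
(r₃, s₃) = (0.5, -4) − 0.25·(1, -48) = (0.25, 8)
(r₄, s₄) = (0.25, 8) − 0.25·(0.5, 96) = (0.125, -16)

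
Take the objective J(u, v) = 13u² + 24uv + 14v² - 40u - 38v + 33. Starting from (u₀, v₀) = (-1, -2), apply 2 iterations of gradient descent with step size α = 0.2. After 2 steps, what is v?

∇J = (26u + 24v - 40, 24u + 28v - 38)
Step 1: at (-1, -2), ∇J = (-114, -118) → (-1, -2) − 0.2·(-114, -118) = (21.8, 21.6)
Step 2: at (21.8, 21.6), ∇J = (1045.2, 1090) → (21.8, 21.6) − 0.2·(1045.2, 1090) = (-187.24, -196.4)
v = -196.4

-196.4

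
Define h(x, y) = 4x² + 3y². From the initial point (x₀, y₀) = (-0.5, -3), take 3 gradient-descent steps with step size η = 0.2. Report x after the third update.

0.108

∇h = (8x, 6y)
(x₁, y₁) = (-0.5, -3) − 0.2·(-4, -18) = (0.3, 0.6)
(x₂, y₂) = (0.3, 0.6) − 0.2·(2.4, 3.6) = (-0.18, -0.12)
(x₃, y₃) = (-0.18, -0.12) − 0.2·(-1.44, -0.72) = (0.108, 0.024)
x = 0.108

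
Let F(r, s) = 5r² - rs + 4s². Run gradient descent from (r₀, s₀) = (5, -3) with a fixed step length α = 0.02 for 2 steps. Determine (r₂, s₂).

∇F = (10r - s, -r + 8s)
(r₁, s₁) = (5, -3) − 0.02·(53, -29) = (3.94, -2.42)
(r₂, s₂) = (3.94, -2.42) − 0.02·(41.82, -23.3) = (3.1036, -1.954)

(3.1036, -1.954)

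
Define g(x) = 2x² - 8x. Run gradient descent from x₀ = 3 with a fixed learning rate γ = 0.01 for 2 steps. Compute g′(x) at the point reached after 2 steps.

g′(x) = 4x - 8
Step 1: g′(3) = 4; x₁ = 3 − 0.01·4 = 2.96
Step 2: g′(2.96) = 3.84; x₂ = 2.96 − 0.01·3.84 = 2.9216
g′(x) at (2.9216) = 3.6864

3.6864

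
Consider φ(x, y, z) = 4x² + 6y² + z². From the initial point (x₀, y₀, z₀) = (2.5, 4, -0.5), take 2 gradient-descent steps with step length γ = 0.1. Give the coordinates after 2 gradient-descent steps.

∇φ = (8x, 12y, 2z)
Step 1: at (2.5, 4, -0.5), ∇φ = (20, 48, -1) → (2.5, 4, -0.5) − 0.1·(20, 48, -1) = (0.5, -0.8, -0.4)
Step 2: at (0.5, -0.8, -0.4), ∇φ = (4, -9.6, -0.8) → (0.5, -0.8, -0.4) − 0.1·(4, -9.6, -0.8) = (0.1, 0.16, -0.32)

(0.1, 0.16, -0.32)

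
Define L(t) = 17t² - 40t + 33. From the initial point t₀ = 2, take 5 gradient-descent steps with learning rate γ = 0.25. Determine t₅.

-19541.5625

L′(t) = 34t - 40
t₁ = 2 − 0.25·28 = -5
t₂ = -5 − 0.25·(-210) = 47.5
t₃ = 47.5 − 0.25·1575 = -346.25
t₄ = -346.25 − 0.25·(-11812.5) = 2606.875
t₅ = 2606.875 − 0.25·88593.75 = -19541.5625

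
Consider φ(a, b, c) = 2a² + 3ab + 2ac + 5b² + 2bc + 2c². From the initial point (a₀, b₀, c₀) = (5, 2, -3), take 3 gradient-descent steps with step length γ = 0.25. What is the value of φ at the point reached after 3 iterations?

∇φ = (4a + 3b + 2c, 3a + 10b + 2c, 2a + 2b + 4c)
(a₁, b₁, c₁) = (5, 2, -3) − 0.25·(20, 29, 2) = (0, -5.25, -3.5)
(a₂, b₂, c₂) = (0, -5.25, -3.5) − 0.25·(-22.75, -59.5, -24.5) = (5.6875, 9.625, 2.625)
(a₃, b₃, c₃) = (5.6875, 9.625, 2.625) − 0.25·(56.875, 118.5625, 41.125) = (-8.53125, -20.015625, -7.65625)
φ(-8.53125, -20.015625, -7.65625) = 3215.325927734375

3215.325927734375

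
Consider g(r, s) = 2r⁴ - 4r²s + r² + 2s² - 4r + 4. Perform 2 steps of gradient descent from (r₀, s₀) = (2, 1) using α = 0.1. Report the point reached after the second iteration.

∇g = (8r³ - 8rs + 2r - 4, -4r² + 4s)
Step 1: at (2, 1), ∇g = (48, -12) → (2, 1) − 0.1·(48, -12) = (-2.8, 2.2)
Step 2: at (-2.8, 2.2), ∇g = (-135.936, -22.56) → (-2.8, 2.2) − 0.1·(-135.936, -22.56) = (10.7936, 4.456)

(10.7936, 4.456)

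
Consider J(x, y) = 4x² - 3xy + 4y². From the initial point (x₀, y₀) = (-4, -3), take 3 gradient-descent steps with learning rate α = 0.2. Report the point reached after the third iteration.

(0.864, -0.864)

∇J = (8x - 3y, -3x + 8y)
Step 1: at (-4, -3), ∇J = (-23, -12) → (-4, -3) − 0.2·(-23, -12) = (0.6, -0.6)
Step 2: at (0.6, -0.6), ∇J = (6.6, -6.6) → (0.6, -0.6) − 0.2·(6.6, -6.6) = (-0.72, 0.72)
Step 3: at (-0.72, 0.72), ∇J = (-7.92, 7.92) → (-0.72, 0.72) − 0.2·(-7.92, 7.92) = (0.864, -0.864)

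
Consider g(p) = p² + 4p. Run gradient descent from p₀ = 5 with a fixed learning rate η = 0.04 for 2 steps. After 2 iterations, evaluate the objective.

31.10325504

g′(p) = 2p + 4
p₁ = 5 − 0.04·14 = 4.44
p₂ = 4.44 − 0.04·12.88 = 3.9248
g(3.9248) = 31.10325504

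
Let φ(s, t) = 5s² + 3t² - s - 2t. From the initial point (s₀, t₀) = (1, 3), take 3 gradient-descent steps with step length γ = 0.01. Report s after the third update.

∇φ = (10s - 1, 6t - 2)
(s₁, t₁) = (1, 3) − 0.01·(9, 16) = (0.91, 2.84)
(s₂, t₂) = (0.91, 2.84) − 0.01·(8.1, 15.04) = (0.829, 2.6896)
(s₃, t₃) = (0.829, 2.6896) − 0.01·(7.29, 14.1376) = (0.7561, 2.548224)
s = 0.7561

0.7561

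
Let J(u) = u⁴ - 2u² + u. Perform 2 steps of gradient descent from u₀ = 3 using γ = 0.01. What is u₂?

1.76658292

J′(u) = 4u³ - 4u + 1
Step 1: J′(3) = 97; u₁ = 3 − 0.01·97 = 2.03
Step 2: J′(2.03) = 26.341708; u₂ = 2.03 − 0.01·26.341708 = 1.76658292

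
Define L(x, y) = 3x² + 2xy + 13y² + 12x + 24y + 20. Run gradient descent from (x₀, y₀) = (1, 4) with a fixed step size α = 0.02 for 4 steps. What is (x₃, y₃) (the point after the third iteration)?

∇L = (6x + 2y + 12, 2x + 26y + 24)
(x₁, y₁) = (1, 4) − 0.02·(26, 130) = (0.48, 1.4)
(x₂, y₂) = (0.48, 1.4) − 0.02·(17.68, 61.36) = (0.1264, 0.1728)
(x₃, y₃) = (0.1264, 0.1728) − 0.02·(13.104, 28.7456) = (-0.13568, -0.402112)

(-0.13568, -0.402112)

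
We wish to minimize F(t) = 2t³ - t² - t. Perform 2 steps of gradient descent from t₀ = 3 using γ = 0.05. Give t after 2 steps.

0.63825

F′(t) = 6t² - 2t - 1
t₁ = 3 − 0.05·47 = 0.65
t₂ = 0.65 − 0.05·0.235 = 0.63825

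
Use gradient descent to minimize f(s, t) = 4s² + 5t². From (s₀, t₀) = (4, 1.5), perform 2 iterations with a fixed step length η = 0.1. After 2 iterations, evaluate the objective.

∇f = (8s, 10t)
(s₁, t₁) = (4, 1.5) − 0.1·(32, 15) = (0.8, 0)
(s₂, t₂) = (0.8, 0) − 0.1·(6.4, 0) = (0.16, 0)
f(0.16, 0) = 0.1024

0.1024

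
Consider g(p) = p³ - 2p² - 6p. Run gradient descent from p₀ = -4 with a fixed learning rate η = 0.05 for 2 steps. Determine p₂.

g′(p) = 3p² - 4p - 6
Step 1: g′(-4) = 58; p₁ = -4 − 0.05·58 = -6.9
Step 2: g′(-6.9) = 164.43; p₂ = -6.9 − 0.05·164.43 = -15.1215

-15.1215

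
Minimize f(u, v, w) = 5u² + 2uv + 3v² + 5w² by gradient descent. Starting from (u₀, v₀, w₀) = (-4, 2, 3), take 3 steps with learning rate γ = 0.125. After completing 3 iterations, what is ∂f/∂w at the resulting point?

∇f = (10u + 2v, 2u + 6v, 10w)
Step 1: at (-4, 2, 3), ∇f = (-36, 4, 30) → (-4, 2, 3) − 0.125·(-36, 4, 30) = (0.5, 1.5, -0.75)
Step 2: at (0.5, 1.5, -0.75), ∇f = (8, 10, -7.5) → (0.5, 1.5, -0.75) − 0.125·(8, 10, -7.5) = (-0.5, 0.25, 0.1875)
Step 3: at (-0.5, 0.25, 0.1875), ∇f = (-4.5, 0.5, 1.875) → (-0.5, 0.25, 0.1875) − 0.125·(-4.5, 0.5, 1.875) = (0.0625, 0.1875, -0.046875)
∂f/∂w at (0.0625, 0.1875, -0.046875) = -0.46875

-0.46875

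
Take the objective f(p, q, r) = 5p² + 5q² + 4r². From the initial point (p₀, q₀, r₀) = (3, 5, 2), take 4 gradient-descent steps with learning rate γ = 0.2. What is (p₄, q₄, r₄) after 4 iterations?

∇f = (10p, 10q, 8r)
(p₁, q₁, r₁) = (3, 5, 2) − 0.2·(30, 50, 16) = (-3, -5, -1.2)
(p₂, q₂, r₂) = (-3, -5, -1.2) − 0.2·(-30, -50, -9.6) = (3, 5, 0.72)
(p₃, q₃, r₃) = (3, 5, 0.72) − 0.2·(30, 50, 5.76) = (-3, -5, -0.432)
(p₄, q₄, r₄) = (-3, -5, -0.432) − 0.2·(-30, -50, -3.456) = (3, 5, 0.2592)

(3, 5, 0.2592)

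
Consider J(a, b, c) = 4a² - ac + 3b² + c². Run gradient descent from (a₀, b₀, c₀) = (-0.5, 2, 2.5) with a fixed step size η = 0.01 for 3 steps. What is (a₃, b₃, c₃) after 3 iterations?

(-0.3217725, 1.661168, 2.3401575)

∇J = (8a - c, 6b, -a + 2c)
(a₁, b₁, c₁) = (-0.5, 2, 2.5) − 0.01·(-6.5, 12, 5.5) = (-0.435, 1.88, 2.445)
(a₂, b₂, c₂) = (-0.435, 1.88, 2.445) − 0.01·(-5.925, 11.28, 5.325) = (-0.37575, 1.7672, 2.39175)
(a₃, b₃, c₃) = (-0.37575, 1.7672, 2.39175) − 0.01·(-5.39775, 10.6032, 5.15925) = (-0.3217725, 1.661168, 2.3401575)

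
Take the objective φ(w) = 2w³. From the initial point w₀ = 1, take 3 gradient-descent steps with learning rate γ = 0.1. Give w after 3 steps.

0.2485504

φ′(w) = 6w²
w₁ = 1 − 0.1·6 = 0.4
w₂ = 0.4 − 0.1·0.96 = 0.304
w₃ = 0.304 − 0.1·0.554496 = 0.2485504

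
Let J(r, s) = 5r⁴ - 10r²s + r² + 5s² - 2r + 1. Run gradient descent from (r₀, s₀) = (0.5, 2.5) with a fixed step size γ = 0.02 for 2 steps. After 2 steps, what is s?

1.82818

∇J = (20r³ - 20rs + 2r - 2, -10r² + 10s)
(r₁, s₁) = (0.5, 2.5) − 0.02·(-23.5, 22.5) = (0.97, 2.05)
(r₂, s₂) = (0.97, 2.05) − 0.02·(-21.57654, 11.091) = (1.4015308, 1.82818)
s = 1.82818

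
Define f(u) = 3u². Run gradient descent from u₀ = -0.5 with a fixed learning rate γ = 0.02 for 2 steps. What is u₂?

-0.3872

f′(u) = 6u
u₁ = -0.5 − 0.02·(-3) = -0.44
u₂ = -0.44 − 0.02·(-2.64) = -0.3872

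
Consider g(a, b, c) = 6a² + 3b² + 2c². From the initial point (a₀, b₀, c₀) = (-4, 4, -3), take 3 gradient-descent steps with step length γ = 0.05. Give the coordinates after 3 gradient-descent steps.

∇g = (12a, 6b, 4c)
Step 1: at (-4, 4, -3), ∇g = (-48, 24, -12) → (-4, 4, -3) − 0.05·(-48, 24, -12) = (-1.6, 2.8, -2.4)
Step 2: at (-1.6, 2.8, -2.4), ∇g = (-19.2, 16.8, -9.6) → (-1.6, 2.8, -2.4) − 0.05·(-19.2, 16.8, -9.6) = (-0.64, 1.96, -1.92)
Step 3: at (-0.64, 1.96, -1.92), ∇g = (-7.68, 11.76, -7.68) → (-0.64, 1.96, -1.92) − 0.05·(-7.68, 11.76, -7.68) = (-0.256, 1.372, -1.536)

(-0.256, 1.372, -1.536)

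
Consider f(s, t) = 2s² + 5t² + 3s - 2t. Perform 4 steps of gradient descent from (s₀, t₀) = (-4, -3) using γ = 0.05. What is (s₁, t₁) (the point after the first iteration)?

(-3.35, -1.4)

∇f = (4s + 3, 10t - 2)
(s₁, t₁) = (-4, -3) − 0.05·(-13, -32) = (-3.35, -1.4)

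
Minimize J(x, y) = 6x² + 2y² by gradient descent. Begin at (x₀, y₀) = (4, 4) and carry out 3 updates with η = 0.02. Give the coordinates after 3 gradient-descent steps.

(1.755904, 3.114752)

∇J = (12x, 4y)
(x₁, y₁) = (4, 4) − 0.02·(48, 16) = (3.04, 3.68)
(x₂, y₂) = (3.04, 3.68) − 0.02·(36.48, 14.72) = (2.3104, 3.3856)
(x₃, y₃) = (2.3104, 3.3856) − 0.02·(27.7248, 13.5424) = (1.755904, 3.114752)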